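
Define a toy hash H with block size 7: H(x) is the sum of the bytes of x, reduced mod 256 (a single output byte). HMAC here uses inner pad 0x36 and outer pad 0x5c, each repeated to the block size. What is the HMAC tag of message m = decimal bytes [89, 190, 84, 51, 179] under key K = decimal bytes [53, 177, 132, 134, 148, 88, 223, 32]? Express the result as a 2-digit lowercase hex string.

Key decimal bytes [53, 177, 132, 134, 148, 88, 223, 32] = 35 b1 84 86 94 58 df 20 is 8 bytes > B = 7, so hash it first: H(key) = db, then zero-pad to 7 bytes: K' = db 00 00 00 00 00 00.
K' ⊕ ipad = ed 36 36 36 36 36 36.  K' ⊕ opad = 87 5c 5c 5c 5c 5c 5c.
Inner input = (K'⊕ipad) ∥ m = ed 36 36 36 36 36 36 ∥ 59 be 54 33 b3.
Inner hash: sum = 237+54+54+54+54+54+54+89+190+84+51+179 = 1154; mod 256 = 130 → 82.
Outer input = (K'⊕opad) ∥ inner = 87 5c 5c 5c 5c 5c 5c ∥ 82.
Outer hash (tag): sum = 135+92+92+92+92+92+92+130 = 817; mod 256 = 49 → 31.

31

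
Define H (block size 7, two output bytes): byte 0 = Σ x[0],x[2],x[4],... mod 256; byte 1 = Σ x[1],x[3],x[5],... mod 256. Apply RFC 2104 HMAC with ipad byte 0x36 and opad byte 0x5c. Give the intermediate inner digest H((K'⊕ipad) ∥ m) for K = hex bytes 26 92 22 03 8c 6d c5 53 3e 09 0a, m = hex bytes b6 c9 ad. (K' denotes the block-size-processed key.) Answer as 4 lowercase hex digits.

4237

Key hex bytes 26 92 22 03 8c 6d c5 53 3e 09 0a is 11 bytes > B = 7, so hash it first: H(key) = e1 5e, then zero-pad to 7 bytes: K' = e1 5e 00 00 00 00 00.
K' ⊕ ipad = d7 68 36 36 36 36 36.
Inner input = d7 68 36 36 36 36 36 ∥ b6 c9 ad.
Inner hash: even-index sum = 578 mod 256 = 66; odd-index sum = 567 mod 256 = 55 → 42 37.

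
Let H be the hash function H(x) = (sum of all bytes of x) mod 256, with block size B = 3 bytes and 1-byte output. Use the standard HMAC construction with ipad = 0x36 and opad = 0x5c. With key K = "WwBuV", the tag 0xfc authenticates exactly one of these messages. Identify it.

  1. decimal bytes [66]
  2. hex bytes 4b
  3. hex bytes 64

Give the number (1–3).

Key "WwBuV" = 57 77 42 75 56 is 5 bytes > B = 3, so hash it first: H(key) = db, then zero-pad to 3 bytes: K' = db 00 00.
K' ⊕ ipad = ed 36 36; K' ⊕ opad = 87 5c 5c.
m1: inner = H(ed 36 36 42) = 9b; tag = H(87 5c 5c 9b) = da
m2: inner = H(ed 36 36 4b) = a4; tag = H(87 5c 5c a4) = e3
m3: inner = H(ed 36 36 64) = bd; tag = H(87 5c 5c bd) = fc ← matches

3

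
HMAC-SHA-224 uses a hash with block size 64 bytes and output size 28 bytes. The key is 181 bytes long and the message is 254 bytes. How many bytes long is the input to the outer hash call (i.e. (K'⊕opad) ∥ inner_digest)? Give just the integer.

92

Key is 181 > 64 bytes, so it is hashed to 28 bytes then zero-padded to 64: |K'| = 64.
Outer input = (K'⊕opad) ∥ H(inner) → 64 + 28 = 92 bytes.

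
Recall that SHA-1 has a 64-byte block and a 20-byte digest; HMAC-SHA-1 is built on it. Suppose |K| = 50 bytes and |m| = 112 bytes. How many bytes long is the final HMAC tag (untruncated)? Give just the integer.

The tag is one SHA-1 digest: 20 bytes.

20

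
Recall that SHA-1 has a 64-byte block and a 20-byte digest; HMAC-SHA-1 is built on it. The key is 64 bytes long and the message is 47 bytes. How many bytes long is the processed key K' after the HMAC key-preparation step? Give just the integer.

Key is 64 ≤ 64 bytes, zero-padded: |K'| = 64.

64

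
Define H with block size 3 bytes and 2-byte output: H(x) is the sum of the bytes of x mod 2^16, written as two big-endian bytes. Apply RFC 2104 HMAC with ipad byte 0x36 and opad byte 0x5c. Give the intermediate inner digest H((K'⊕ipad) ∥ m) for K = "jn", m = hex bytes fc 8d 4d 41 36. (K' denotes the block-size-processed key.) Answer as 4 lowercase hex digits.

Key "jn" = 6a 6e is 2 bytes ≤ B = 3; zero-pad to 3 bytes: K' = 6a 6e 00.
K' ⊕ ipad = 5c 58 36.
Inner input = 5c 58 36 ∥ fc 8d 4d 41 36.
Inner hash: sum = 92+88+54+252+141+77+65+54 = 823 → 03 37.

0337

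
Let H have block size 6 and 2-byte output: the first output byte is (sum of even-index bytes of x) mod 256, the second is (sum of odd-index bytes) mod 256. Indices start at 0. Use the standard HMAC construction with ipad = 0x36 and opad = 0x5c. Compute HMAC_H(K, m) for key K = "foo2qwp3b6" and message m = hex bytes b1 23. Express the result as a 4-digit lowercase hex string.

47db

Key "foo2qwp3b6" = 66 6f 6f 32 71 77 70 33 62 36 is 10 bytes > B = 6, so hash it first: H(key) = 18 81, then zero-pad to 6 bytes: K' = 18 81 00 00 00 00.
K' ⊕ ipad = 2e b7 36 36 36 36.  K' ⊕ opad = 44 dd 5c 5c 5c 5c.
Inner input = (K'⊕ipad) ∥ m = 2e b7 36 36 36 36 ∥ b1 23.
Inner hash: even-index sum = 331 mod 256 = 75; odd-index sum = 326 mod 256 = 70 → 4b 46.
Outer input = (K'⊕opad) ∥ inner = 44 dd 5c 5c 5c 5c ∥ 4b 46.
Outer hash (tag): even-index sum = 327 mod 256 = 71; odd-index sum = 475 mod 256 = 219 → 47 db.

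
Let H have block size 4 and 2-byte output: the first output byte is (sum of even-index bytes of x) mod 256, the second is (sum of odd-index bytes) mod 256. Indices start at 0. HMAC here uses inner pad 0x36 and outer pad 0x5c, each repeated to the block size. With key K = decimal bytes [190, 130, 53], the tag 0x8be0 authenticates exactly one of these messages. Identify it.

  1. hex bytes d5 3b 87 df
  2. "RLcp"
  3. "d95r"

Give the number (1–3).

2

Key decimal bytes [190, 130, 53] = be 82 35 is 3 bytes ≤ B = 4; zero-pad to 4 bytes: K' = be 82 35 00.
K' ⊕ ipad = 88 b4 03 36; K' ⊕ opad = e2 de 69 5c.
m1: inner = H(88 b4 03 36 d5 3b 87 df) = e7 04; tag = H(e2 de 69 5c e7 04) = 323e
m2: inner = H(88 b4 03 36 52 4c 63 70) = 40 a6; tag = H(e2 de 69 5c 40 a6) = 8be0 ← matches
m3: inner = H(88 b4 03 36 64 39 35 72) = 24 95; tag = H(e2 de 69 5c 24 95) = 6fcf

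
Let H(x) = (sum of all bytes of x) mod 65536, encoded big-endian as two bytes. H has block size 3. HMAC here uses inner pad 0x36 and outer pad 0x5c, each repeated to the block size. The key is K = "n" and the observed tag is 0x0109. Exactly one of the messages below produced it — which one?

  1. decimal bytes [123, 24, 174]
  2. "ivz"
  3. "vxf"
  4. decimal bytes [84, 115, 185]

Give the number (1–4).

Key "n" = 6e is 1 byte ≤ B = 3; zero-pad to 3 bytes: K' = 6e 00 00.
K' ⊕ ipad = 58 36 36; K' ⊕ opad = 32 5c 5c.
m1: inner = H(58 36 36 7b 18 ae) = 02 05; tag = H(32 5c 5c 02 05) = 00f1
m2: inner = H(58 36 36 69 76 7a) = 02 1d; tag = H(32 5c 5c 02 1d) = 0109 ← matches
m3: inner = H(58 36 36 76 78 66) = 02 18; tag = H(32 5c 5c 02 18) = 0104
m4: inner = H(58 36 36 54 73 b9) = 02 44; tag = H(32 5c 5c 02 44) = 0130

2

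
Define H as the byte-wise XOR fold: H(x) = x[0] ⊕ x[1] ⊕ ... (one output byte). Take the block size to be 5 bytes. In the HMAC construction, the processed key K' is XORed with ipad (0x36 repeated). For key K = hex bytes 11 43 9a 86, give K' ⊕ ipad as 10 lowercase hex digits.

Key hex bytes 11 43 9a 86 is 4 bytes ≤ B = 5; zero-pad to 5 bytes: K' = 11 43 9a 86 00.
XOR each byte with 0x36: 11⊕36=27, 43⊕36=75, 9a⊕36=ac, 86⊕36=b0, 00⊕36=36.

2775acb036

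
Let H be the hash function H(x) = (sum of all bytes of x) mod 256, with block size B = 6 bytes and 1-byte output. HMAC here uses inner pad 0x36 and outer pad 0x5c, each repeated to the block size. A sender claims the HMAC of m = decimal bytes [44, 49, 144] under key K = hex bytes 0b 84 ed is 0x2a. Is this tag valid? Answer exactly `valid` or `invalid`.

Key hex bytes 0b 84 ed is 3 bytes ≤ B = 6; zero-pad to 6 bytes: K' = 0b 84 ed 00 00 00.
K' ⊕ ipad = 3d b2 db 36 36 36; K' ⊕ opad = 57 d8 b1 5c 5c 5c.
Inner hash: sum = 61+178+219+54+54+54+44+49+144 = 857; mod 256 = 89 → 59.
Outer hash (recomputed tag): sum = 87+216+177+92+92+92+89 = 845; mod 256 = 77 → 4d.
Recomputed tag = 4d; claimed = 2a → mismatch.

invalid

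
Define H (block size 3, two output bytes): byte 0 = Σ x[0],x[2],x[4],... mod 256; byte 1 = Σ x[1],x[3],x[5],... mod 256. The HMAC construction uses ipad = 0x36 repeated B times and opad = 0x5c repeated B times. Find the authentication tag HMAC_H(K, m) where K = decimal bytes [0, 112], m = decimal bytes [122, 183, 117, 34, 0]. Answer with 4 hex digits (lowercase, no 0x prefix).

ed71

Key decimal bytes [0, 112] = 00 70 is 2 bytes ≤ B = 3; zero-pad to 3 bytes: K' = 00 70 00.
K' ⊕ ipad = 36 46 36.  K' ⊕ opad = 5c 2c 5c.
Inner input = (K'⊕ipad) ∥ m = 36 46 36 ∥ 7a b7 75 22 00.
Inner hash: even-index sum = 325 mod 256 = 69; odd-index sum = 309 mod 256 = 53 → 45 35.
Outer input = (K'⊕opad) ∥ inner = 5c 2c 5c ∥ 45 35.
Outer hash (tag): even-index sum = 237 mod 256 = 237; odd-index sum = 113 mod 256 = 113 → ed 71.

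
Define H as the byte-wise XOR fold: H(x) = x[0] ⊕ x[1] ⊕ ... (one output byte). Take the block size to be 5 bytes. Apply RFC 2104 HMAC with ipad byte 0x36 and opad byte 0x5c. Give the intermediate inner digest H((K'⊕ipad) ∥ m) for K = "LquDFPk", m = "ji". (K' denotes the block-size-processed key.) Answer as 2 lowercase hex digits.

Key "LquDFPk" = 4c 71 75 44 46 50 6b is 7 bytes > B = 5, so hash it first: H(key) = 71, then zero-pad to 5 bytes: K' = 71 00 00 00 00.
K' ⊕ ipad = 47 36 36 36 36.
Inner input = 47 36 36 36 36 ∥ 6a 69.
Inner hash: XOR 47⊕36⊕36⊕36⊕36⊕6a⊕69 = 44.

44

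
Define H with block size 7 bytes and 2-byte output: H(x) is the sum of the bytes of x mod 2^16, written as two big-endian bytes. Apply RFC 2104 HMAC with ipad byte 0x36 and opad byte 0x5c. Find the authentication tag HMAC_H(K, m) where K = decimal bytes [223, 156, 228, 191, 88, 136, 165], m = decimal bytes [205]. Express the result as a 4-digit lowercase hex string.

Key decimal bytes [223, 156, 228, 191, 88, 136, 165] = df 9c e4 bf 58 88 a5 is exactly B = 7 bytes: K' = df 9c e4 bf 58 88 a5.
K' ⊕ ipad = e9 aa d2 89 6e be 93.  K' ⊕ opad = 83 c0 b8 e3 04 d4 f9.
Inner input = (K'⊕ipad) ∥ m = e9 aa d2 89 6e be 93 ∥ cd.
Inner hash: sum = 233+170+210+137+110+190+147+205 = 1402 → 05 7a.
Outer input = (K'⊕opad) ∥ inner = 83 c0 b8 e3 04 d4 f9 ∥ 05 7a.
Outer hash (tag): sum = 131+192+184+227+4+212+249+5+122 = 1326 → 05 2e.

052e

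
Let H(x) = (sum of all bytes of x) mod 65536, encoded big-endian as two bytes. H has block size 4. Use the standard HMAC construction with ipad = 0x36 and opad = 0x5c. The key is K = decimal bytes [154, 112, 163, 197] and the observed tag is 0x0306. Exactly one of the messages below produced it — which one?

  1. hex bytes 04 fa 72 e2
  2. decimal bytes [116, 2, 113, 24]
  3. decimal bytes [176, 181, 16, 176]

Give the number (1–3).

Key decimal bytes [154, 112, 163, 197] = 9a 70 a3 c5 is exactly B = 4 bytes: K' = 9a 70 a3 c5.
K' ⊕ ipad = ac 46 95 f3; K' ⊕ opad = c6 2c ff 99.
m1: inner = H(ac 46 95 f3 04 fa 72 e2) = 04 cc; tag = H(c6 2c ff 99 04 cc) = 035a
m2: inner = H(ac 46 95 f3 74 02 71 18) = 03 79; tag = H(c6 2c ff 99 03 79) = 0306 ← matches
m3: inner = H(ac 46 95 f3 b0 b5 10 b0) = 04 9f; tag = H(c6 2c ff 99 04 9f) = 032d

2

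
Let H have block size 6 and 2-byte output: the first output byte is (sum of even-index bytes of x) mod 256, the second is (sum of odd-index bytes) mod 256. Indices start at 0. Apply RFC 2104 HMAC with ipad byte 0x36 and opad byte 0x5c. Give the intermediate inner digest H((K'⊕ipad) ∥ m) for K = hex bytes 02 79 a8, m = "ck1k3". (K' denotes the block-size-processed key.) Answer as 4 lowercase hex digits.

cf91

Key hex bytes 02 79 a8 is 3 bytes ≤ B = 6; zero-pad to 6 bytes: K' = 02 79 a8 00 00 00.
K' ⊕ ipad = 34 4f 9e 36 36 36.
Inner input = 34 4f 9e 36 36 36 ∥ 63 6b 31 6b 33.
Inner hash: even-index sum = 463 mod 256 = 207; odd-index sum = 401 mod 256 = 145 → cf 91.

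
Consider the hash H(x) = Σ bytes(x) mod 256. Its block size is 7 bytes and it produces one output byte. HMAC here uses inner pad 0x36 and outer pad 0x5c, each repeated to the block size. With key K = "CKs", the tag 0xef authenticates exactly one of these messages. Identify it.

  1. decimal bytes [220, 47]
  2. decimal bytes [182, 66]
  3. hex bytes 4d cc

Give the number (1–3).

1

Key "CKs" = 43 4b 73 is 3 bytes ≤ B = 7; zero-pad to 7 bytes: K' = 43 4b 73 00 00 00 00.
K' ⊕ ipad = 75 7d 45 36 36 36 36; K' ⊕ opad = 1f 17 2f 5c 5c 5c 5c.
m1: inner = H(75 7d 45 36 36 36 36 dc 2f) = 1a; tag = H(1f 17 2f 5c 5c 5c 5c 1a) = ef ← matches
m2: inner = H(75 7d 45 36 36 36 36 b6 42) = 07; tag = H(1f 17 2f 5c 5c 5c 5c 07) = dc
m3: inner = H(75 7d 45 36 36 36 36 4d cc) = 28; tag = H(1f 17 2f 5c 5c 5c 5c 28) = fd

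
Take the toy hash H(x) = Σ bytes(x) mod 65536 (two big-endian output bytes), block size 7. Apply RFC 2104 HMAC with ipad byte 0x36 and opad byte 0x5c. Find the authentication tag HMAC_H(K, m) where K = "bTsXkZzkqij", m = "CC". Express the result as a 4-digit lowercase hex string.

0278

Key "bTsXkZzkqij" = 62 54 73 58 6b 5a 7a 6b 71 69 6a is 11 bytes > B = 7, so hash it first: H(key) = 04 6f, then zero-pad to 7 bytes: K' = 04 6f 00 00 00 00 00.
K' ⊕ ipad = 32 59 36 36 36 36 36.  K' ⊕ opad = 58 33 5c 5c 5c 5c 5c.
Inner input = (K'⊕ipad) ∥ m = 32 59 36 36 36 36 36 ∥ 43 43.
Inner hash: sum = 50+89+54+54+54+54+54+67+67 = 543 → 02 1f.
Outer input = (K'⊕opad) ∥ inner = 58 33 5c 5c 5c 5c 5c ∥ 02 1f.
Outer hash (tag): sum = 88+51+92+92+92+92+92+2+31 = 632 → 02 78.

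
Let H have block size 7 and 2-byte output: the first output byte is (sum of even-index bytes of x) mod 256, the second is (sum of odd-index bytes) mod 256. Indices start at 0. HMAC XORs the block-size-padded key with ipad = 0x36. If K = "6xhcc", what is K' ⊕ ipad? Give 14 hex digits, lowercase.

004e5e55553636

Key "6xhcc" = 36 78 68 63 63 is 5 bytes ≤ B = 7; zero-pad to 7 bytes: K' = 36 78 68 63 63 00 00.
XOR each byte with 0x36: 36⊕36=00, 78⊕36=4e, 68⊕36=5e, 63⊕36=55, 63⊕36=55, 00⊕36=36, 00⊕36=36.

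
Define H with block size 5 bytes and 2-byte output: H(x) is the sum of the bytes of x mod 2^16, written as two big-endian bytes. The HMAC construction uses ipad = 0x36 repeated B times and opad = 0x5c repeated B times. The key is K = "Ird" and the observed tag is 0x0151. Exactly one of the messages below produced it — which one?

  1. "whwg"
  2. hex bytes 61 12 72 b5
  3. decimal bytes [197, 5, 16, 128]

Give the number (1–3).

2

Key "Ird" = 49 72 64 is 3 bytes ≤ B = 5; zero-pad to 5 bytes: K' = 49 72 64 00 00.
K' ⊕ ipad = 7f 44 52 36 36; K' ⊕ opad = 15 2e 38 5c 5c.
m1: inner = H(7f 44 52 36 36 77 68 77 67) = 03 3e; tag = H(15 2e 38 5c 5c 03 3e) = 0174
m2: inner = H(7f 44 52 36 36 61 12 72 b5) = 03 1b; tag = H(15 2e 38 5c 5c 03 1b) = 0151 ← matches
m3: inner = H(7f 44 52 36 36 c5 05 10 80) = 02 db; tag = H(15 2e 38 5c 5c 02 db) = 0210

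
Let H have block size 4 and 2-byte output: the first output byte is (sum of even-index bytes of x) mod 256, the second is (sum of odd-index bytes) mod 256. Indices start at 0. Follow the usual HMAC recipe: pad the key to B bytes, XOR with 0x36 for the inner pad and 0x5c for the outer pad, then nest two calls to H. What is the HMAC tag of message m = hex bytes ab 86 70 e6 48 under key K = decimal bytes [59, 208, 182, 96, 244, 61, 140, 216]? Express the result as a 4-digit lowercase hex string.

Key decimal bytes [59, 208, 182, 96, 244, 61, 140, 216] = 3b d0 b6 60 f4 3d 8c d8 is 8 bytes > B = 4, so hash it first: H(key) = 71 45, then zero-pad to 4 bytes: K' = 71 45 00 00.
K' ⊕ ipad = 47 73 36 36.  K' ⊕ opad = 2d 19 5c 5c.
Inner input = (K'⊕ipad) ∥ m = 47 73 36 36 ∥ ab 86 70 e6 48.
Inner hash: even-index sum = 480 mod 256 = 224; odd-index sum = 533 mod 256 = 21 → e0 15.
Outer input = (K'⊕opad) ∥ inner = 2d 19 5c 5c ∥ e0 15.
Outer hash (tag): even-index sum = 361 mod 256 = 105; odd-index sum = 138 mod 256 = 138 → 69 8a.

698a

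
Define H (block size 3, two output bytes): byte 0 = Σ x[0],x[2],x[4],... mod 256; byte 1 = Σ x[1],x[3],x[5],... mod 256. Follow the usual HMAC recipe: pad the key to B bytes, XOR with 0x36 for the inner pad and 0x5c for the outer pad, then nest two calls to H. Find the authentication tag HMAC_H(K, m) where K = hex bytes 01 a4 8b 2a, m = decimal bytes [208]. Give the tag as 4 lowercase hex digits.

Key hex bytes 01 a4 8b 2a is 4 bytes > B = 3, so hash it first: H(key) = 8c ce, then zero-pad to 3 bytes: K' = 8c ce 00.
K' ⊕ ipad = ba f8 36.  K' ⊕ opad = d0 92 5c.
Inner input = (K'⊕ipad) ∥ m = ba f8 36 ∥ d0.
Inner hash: even-index sum = 240 mod 256 = 240; odd-index sum = 456 mod 256 = 200 → f0 c8.
Outer input = (K'⊕opad) ∥ inner = d0 92 5c ∥ f0 c8.
Outer hash (tag): even-index sum = 500 mod 256 = 244; odd-index sum = 386 mod 256 = 130 → f4 82.

f482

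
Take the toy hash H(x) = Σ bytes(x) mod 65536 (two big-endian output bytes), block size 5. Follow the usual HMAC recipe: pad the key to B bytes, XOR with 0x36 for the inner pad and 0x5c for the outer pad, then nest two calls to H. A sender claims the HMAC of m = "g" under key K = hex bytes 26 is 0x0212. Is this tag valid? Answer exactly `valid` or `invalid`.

Key hex bytes 26 is 1 byte ≤ B = 5; zero-pad to 5 bytes: K' = 26 00 00 00 00.
K' ⊕ ipad = 10 36 36 36 36; K' ⊕ opad = 7a 5c 5c 5c 5c.
Inner hash: sum = 16+54+54+54+54+103 = 335 → 01 4f.
Outer hash (recomputed tag): sum = 122+92+92+92+92+1+79 = 570 → 02 3a.
Recomputed tag = 023a; claimed = 0212 → mismatch.

invalid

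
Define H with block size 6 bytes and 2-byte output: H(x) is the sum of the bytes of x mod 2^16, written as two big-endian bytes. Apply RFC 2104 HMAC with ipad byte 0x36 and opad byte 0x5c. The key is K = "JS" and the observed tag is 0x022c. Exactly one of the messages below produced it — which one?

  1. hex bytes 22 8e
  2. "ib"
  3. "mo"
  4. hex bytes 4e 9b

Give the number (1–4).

3

Key "JS" = 4a 53 is 2 bytes ≤ B = 6; zero-pad to 6 bytes: K' = 4a 53 00 00 00 00.
K' ⊕ ipad = 7c 65 36 36 36 36; K' ⊕ opad = 16 0f 5c 5c 5c 5c.
m1: inner = H(7c 65 36 36 36 36 22 8e) = 02 69; tag = H(16 0f 5c 5c 5c 5c 02 69) = 0200
m2: inner = H(7c 65 36 36 36 36 69 62) = 02 84; tag = H(16 0f 5c 5c 5c 5c 02 84) = 021b
m3: inner = H(7c 65 36 36 36 36 6d 6f) = 02 95; tag = H(16 0f 5c 5c 5c 5c 02 95) = 022c ← matches
m4: inner = H(7c 65 36 36 36 36 4e 9b) = 02 a2; tag = H(16 0f 5c 5c 5c 5c 02 a2) = 0239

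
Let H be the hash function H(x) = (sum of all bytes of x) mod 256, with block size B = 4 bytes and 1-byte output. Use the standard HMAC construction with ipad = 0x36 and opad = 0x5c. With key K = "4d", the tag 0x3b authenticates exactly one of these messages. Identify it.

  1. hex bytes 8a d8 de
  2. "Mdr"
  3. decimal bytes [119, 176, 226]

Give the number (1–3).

Key "4d" = 34 64 is 2 bytes ≤ B = 4; zero-pad to 4 bytes: K' = 34 64 00 00.
K' ⊕ ipad = 02 52 36 36; K' ⊕ opad = 68 38 5c 5c.
m1: inner = H(02 52 36 36 8a d8 de) = 00; tag = H(68 38 5c 5c 00) = 58
m2: inner = H(02 52 36 36 4d 64 72) = e3; tag = H(68 38 5c 5c e3) = 3b ← matches
m3: inner = H(02 52 36 36 77 b0 e2) = c9; tag = H(68 38 5c 5c c9) = 21

2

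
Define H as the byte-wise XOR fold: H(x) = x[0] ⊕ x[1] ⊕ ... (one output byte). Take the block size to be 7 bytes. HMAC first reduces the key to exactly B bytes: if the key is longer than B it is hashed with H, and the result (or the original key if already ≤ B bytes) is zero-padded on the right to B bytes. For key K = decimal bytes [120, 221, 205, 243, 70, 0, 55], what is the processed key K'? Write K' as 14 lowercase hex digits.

Key decimal bytes [120, 221, 205, 243, 70, 0, 55] = 78 dd cd f3 46 00 37 is exactly B = 7 bytes: K' = 78 dd cd f3 46 00 37.

78ddcdf3460037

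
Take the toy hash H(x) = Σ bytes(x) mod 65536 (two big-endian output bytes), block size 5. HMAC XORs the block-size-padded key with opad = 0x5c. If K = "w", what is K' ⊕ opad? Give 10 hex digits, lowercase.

Key "w" = 77 is 1 byte ≤ B = 5; zero-pad to 5 bytes: K' = 77 00 00 00 00.
XOR each byte with 0x5c: 77⊕5c=2b, 00⊕5c=5c, 00⊕5c=5c, 00⊕5c=5c, 00⊕5c=5c.

2b5c5c5c5c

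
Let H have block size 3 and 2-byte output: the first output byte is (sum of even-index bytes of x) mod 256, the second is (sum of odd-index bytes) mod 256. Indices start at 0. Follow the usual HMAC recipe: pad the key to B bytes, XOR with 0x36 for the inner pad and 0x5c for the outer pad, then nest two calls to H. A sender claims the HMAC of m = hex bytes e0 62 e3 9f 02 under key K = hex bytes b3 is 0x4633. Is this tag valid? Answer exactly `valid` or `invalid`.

invalid

Key hex bytes b3 is 1 byte ≤ B = 3; zero-pad to 3 bytes: K' = b3 00 00.
K' ⊕ ipad = 85 36 36; K' ⊕ opad = ef 5c 5c.
Inner hash: even-index sum = 444 mod 256 = 188; odd-index sum = 507 mod 256 = 251 → bc fb.
Outer hash (recomputed tag): even-index sum = 582 mod 256 = 70; odd-index sum = 280 mod 256 = 24 → 46 18.
Recomputed tag = 4618; claimed = 4633 → mismatch.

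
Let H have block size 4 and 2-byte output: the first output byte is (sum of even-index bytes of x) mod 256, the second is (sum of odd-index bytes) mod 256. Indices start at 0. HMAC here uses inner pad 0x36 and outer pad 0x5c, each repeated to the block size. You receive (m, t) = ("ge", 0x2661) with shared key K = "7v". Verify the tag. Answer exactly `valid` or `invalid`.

Key "7v" = 37 76 is 2 bytes ≤ B = 4; zero-pad to 4 bytes: K' = 37 76 00 00.
K' ⊕ ipad = 01 40 36 36; K' ⊕ opad = 6b 2a 5c 5c.
Inner hash: even-index sum = 158 mod 256 = 158; odd-index sum = 219 mod 256 = 219 → 9e db.
Outer hash (recomputed tag): even-index sum = 357 mod 256 = 101; odd-index sum = 353 mod 256 = 97 → 65 61.
Recomputed tag = 6561; claimed = 2661 → mismatch.

invalid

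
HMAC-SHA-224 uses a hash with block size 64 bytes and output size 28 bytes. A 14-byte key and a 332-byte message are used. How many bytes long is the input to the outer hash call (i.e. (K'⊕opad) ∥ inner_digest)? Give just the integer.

92

Key is 14 ≤ 64 bytes, zero-padded: |K'| = 64.
Outer input = (K'⊕opad) ∥ H(inner) → 64 + 28 = 92 bytes.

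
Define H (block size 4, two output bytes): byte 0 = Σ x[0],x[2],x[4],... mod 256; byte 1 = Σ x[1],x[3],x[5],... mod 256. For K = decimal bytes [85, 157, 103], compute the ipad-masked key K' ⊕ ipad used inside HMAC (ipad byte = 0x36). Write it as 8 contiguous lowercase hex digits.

Key decimal bytes [85, 157, 103] = 55 9d 67 is 3 bytes ≤ B = 4; zero-pad to 4 bytes: K' = 55 9d 67 00.
XOR each byte with 0x36: 55⊕36=63, 9d⊕36=ab, 67⊕36=51, 00⊕36=36.

63ab5136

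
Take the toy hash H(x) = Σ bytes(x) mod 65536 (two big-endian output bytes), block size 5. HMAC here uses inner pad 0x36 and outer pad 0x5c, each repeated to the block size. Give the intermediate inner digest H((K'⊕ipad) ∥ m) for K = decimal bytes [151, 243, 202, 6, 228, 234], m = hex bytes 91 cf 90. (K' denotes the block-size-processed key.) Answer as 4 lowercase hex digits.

02e2

Key decimal bytes [151, 243, 202, 6, 228, 234] = 97 f3 ca 06 e4 ea is 6 bytes > B = 5, so hash it first: H(key) = 04 28, then zero-pad to 5 bytes: K' = 04 28 00 00 00.
K' ⊕ ipad = 32 1e 36 36 36.
Inner input = 32 1e 36 36 36 ∥ 91 cf 90.
Inner hash: sum = 50+30+54+54+54+145+207+144 = 738 → 02 e2.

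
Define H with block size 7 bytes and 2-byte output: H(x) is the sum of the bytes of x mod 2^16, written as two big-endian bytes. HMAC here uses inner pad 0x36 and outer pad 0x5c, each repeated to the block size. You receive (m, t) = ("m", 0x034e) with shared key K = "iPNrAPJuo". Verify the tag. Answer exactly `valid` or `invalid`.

valid

Key "iPNrAPJuo" = 69 50 4e 72 41 50 4a 75 6f is 9 bytes > B = 7, so hash it first: H(key) = 03 38, then zero-pad to 7 bytes: K' = 03 38 00 00 00 00 00.
K' ⊕ ipad = 35 0e 36 36 36 36 36; K' ⊕ opad = 5f 64 5c 5c 5c 5c 5c.
Inner hash: sum = 53+14+54+54+54+54+54+109 = 446 → 01 be.
Outer hash (recomputed tag): sum = 95+100+92+92+92+92+92+1+190 = 846 → 03 4e.
Recomputed tag = 034e; claimed = 034e → match.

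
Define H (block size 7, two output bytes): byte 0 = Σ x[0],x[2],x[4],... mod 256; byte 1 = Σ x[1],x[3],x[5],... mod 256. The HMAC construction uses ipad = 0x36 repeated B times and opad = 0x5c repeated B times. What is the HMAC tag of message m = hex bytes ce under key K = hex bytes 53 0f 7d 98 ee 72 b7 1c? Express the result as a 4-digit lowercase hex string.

Key hex bytes 53 0f 7d 98 ee 72 b7 1c is 8 bytes > B = 7, so hash it first: H(key) = 75 35, then zero-pad to 7 bytes: K' = 75 35 00 00 00 00 00.
K' ⊕ ipad = 43 03 36 36 36 36 36.  K' ⊕ opad = 29 69 5c 5c 5c 5c 5c.
Inner input = (K'⊕ipad) ∥ m = 43 03 36 36 36 36 36 ∥ ce.
Inner hash: even-index sum = 229 mod 256 = 229; odd-index sum = 317 mod 256 = 61 → e5 3d.
Outer input = (K'⊕opad) ∥ inner = 29 69 5c 5c 5c 5c 5c ∥ e5 3d.
Outer hash (tag): even-index sum = 378 mod 256 = 122; odd-index sum = 518 mod 256 = 6 → 7a 06.

7a06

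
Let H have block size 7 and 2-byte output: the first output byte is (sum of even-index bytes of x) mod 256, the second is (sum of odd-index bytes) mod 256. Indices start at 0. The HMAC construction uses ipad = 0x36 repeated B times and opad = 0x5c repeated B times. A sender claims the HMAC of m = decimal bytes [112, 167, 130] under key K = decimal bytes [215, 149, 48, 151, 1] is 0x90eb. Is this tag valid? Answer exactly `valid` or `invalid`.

Key decimal bytes [215, 149, 48, 151, 1] = d7 95 30 97 01 is 5 bytes ≤ B = 7; zero-pad to 7 bytes: K' = d7 95 30 97 01 00 00.
K' ⊕ ipad = e1 a3 06 a1 37 36 36; K' ⊕ opad = 8b c9 6c cb 5d 5c 5c.
Inner hash: even-index sum = 507 mod 256 = 251; odd-index sum = 620 mod 256 = 108 → fb 6c.
Outer hash (recomputed tag): even-index sum = 540 mod 256 = 28; odd-index sum = 747 mod 256 = 235 → 1c eb.
Recomputed tag = 1ceb; claimed = 90eb → mismatch.

invalid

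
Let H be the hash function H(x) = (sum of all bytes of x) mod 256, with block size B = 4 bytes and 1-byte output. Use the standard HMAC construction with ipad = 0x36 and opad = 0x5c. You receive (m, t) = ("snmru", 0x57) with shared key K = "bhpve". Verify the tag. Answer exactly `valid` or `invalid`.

valid

Key "bhpve" = 62 68 70 76 65 is 5 bytes > B = 4, so hash it first: H(key) = 15, then zero-pad to 4 bytes: K' = 15 00 00 00.
K' ⊕ ipad = 23 36 36 36; K' ⊕ opad = 49 5c 5c 5c.
Inner hash: sum = 35+54+54+54+115+110+109+114+117 = 762; mod 256 = 250 → fa.
Outer hash (recomputed tag): sum = 73+92+92+92+250 = 599; mod 256 = 87 → 57.
Recomputed tag = 57; claimed = 57 → match.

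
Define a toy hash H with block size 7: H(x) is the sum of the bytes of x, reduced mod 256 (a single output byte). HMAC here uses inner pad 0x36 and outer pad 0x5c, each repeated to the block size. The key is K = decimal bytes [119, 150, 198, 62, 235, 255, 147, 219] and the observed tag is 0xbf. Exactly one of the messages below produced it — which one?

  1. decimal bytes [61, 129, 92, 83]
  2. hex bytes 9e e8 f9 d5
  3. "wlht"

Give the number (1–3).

3

Key decimal bytes [119, 150, 198, 62, 235, 255, 147, 219] = 77 96 c6 3e eb ff 93 db is 8 bytes > B = 7, so hash it first: H(key) = 69, then zero-pad to 7 bytes: K' = 69 00 00 00 00 00 00.
K' ⊕ ipad = 5f 36 36 36 36 36 36; K' ⊕ opad = 35 5c 5c 5c 5c 5c 5c.
m1: inner = H(5f 36 36 36 36 36 36 3d 81 5c 53) = 10; tag = H(35 5c 5c 5c 5c 5c 5c 10) = 6d
m2: inner = H(5f 36 36 36 36 36 36 9e e8 f9 d5) = f7; tag = H(35 5c 5c 5c 5c 5c 5c f7) = 54
m3: inner = H(5f 36 36 36 36 36 36 77 6c 68 74) = 62; tag = H(35 5c 5c 5c 5c 5c 5c 62) = bf ← matches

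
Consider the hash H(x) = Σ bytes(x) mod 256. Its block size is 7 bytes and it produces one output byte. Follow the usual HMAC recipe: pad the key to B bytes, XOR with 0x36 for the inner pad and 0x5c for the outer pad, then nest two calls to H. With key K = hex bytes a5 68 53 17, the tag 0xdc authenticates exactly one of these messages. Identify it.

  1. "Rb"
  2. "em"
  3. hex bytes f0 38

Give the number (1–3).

3

Key hex bytes a5 68 53 17 is 4 bytes ≤ B = 7; zero-pad to 7 bytes: K' = a5 68 53 17 00 00 00.
K' ⊕ ipad = 93 5e 65 21 36 36 36; K' ⊕ opad = f9 34 0f 4b 5c 5c 5c.
m1: inner = H(93 5e 65 21 36 36 36 52 62) = cd; tag = H(f9 34 0f 4b 5c 5c 5c cd) = 68
m2: inner = H(93 5e 65 21 36 36 36 65 6d) = eb; tag = H(f9 34 0f 4b 5c 5c 5c eb) = 86
m3: inner = H(93 5e 65 21 36 36 36 f0 38) = 41; tag = H(f9 34 0f 4b 5c 5c 5c 41) = dc ← matches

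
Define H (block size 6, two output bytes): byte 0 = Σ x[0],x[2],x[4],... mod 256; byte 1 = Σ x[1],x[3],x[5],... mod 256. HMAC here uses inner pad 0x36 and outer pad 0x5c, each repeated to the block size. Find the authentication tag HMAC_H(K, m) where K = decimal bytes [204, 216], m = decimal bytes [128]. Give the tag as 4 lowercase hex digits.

2e96

Key decimal bytes [204, 216] = cc d8 is 2 bytes ≤ B = 6; zero-pad to 6 bytes: K' = cc d8 00 00 00 00.
K' ⊕ ipad = fa ee 36 36 36 36.  K' ⊕ opad = 90 84 5c 5c 5c 5c.
Inner input = (K'⊕ipad) ∥ m = fa ee 36 36 36 36 ∥ 80.
Inner hash: even-index sum = 486 mod 256 = 230; odd-index sum = 346 mod 256 = 90 → e6 5a.
Outer input = (K'⊕opad) ∥ inner = 90 84 5c 5c 5c 5c ∥ e6 5a.
Outer hash (tag): even-index sum = 558 mod 256 = 46; odd-index sum = 406 mod 256 = 150 → 2e 96.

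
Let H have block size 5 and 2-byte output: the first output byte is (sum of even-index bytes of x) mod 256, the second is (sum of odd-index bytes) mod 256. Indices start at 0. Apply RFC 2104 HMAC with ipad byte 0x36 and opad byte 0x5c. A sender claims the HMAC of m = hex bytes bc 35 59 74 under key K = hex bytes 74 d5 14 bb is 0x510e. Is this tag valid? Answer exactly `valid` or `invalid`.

invalid

Key hex bytes 74 d5 14 bb is 4 bytes ≤ B = 5; zero-pad to 5 bytes: K' = 74 d5 14 bb 00.
K' ⊕ ipad = 42 e3 22 8d 36; K' ⊕ opad = 28 89 48 e7 5c.
Inner hash: even-index sum = 323 mod 256 = 67; odd-index sum = 645 mod 256 = 133 → 43 85.
Outer hash (recomputed tag): even-index sum = 337 mod 256 = 81; odd-index sum = 435 mod 256 = 179 → 51 b3.
Recomputed tag = 51b3; claimed = 510e → mismatch.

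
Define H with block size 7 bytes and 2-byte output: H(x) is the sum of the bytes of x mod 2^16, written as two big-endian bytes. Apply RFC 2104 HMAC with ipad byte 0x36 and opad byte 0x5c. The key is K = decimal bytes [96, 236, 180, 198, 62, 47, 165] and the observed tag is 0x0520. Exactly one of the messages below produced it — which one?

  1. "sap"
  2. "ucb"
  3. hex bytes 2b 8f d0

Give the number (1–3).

3

Key decimal bytes [96, 236, 180, 198, 62, 47, 165] = 60 ec b4 c6 3e 2f a5 is exactly B = 7 bytes: K' = 60 ec b4 c6 3e 2f a5.
K' ⊕ ipad = 56 da 82 f0 08 19 93; K' ⊕ opad = 3c b0 e8 9a 62 73 f9.
m1: inner = H(56 da 82 f0 08 19 93 73 61 70) = 04 9a; tag = H(3c b0 e8 9a 62 73 f9 04 9a) = 04da
m2: inner = H(56 da 82 f0 08 19 93 75 63 62) = 04 90; tag = H(3c b0 e8 9a 62 73 f9 04 90) = 04d0
m3: inner = H(56 da 82 f0 08 19 93 2b 8f d0) = 04 e0; tag = H(3c b0 e8 9a 62 73 f9 04 e0) = 0520 ← matches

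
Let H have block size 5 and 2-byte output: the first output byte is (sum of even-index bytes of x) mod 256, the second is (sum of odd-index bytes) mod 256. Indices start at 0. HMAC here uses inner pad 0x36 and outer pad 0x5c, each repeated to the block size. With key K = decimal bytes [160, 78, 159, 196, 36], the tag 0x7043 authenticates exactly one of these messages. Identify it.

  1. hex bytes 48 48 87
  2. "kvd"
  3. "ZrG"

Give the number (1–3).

1

Key decimal bytes [160, 78, 159, 196, 36] = a0 4e 9f c4 24 is exactly B = 5 bytes: K' = a0 4e 9f c4 24.
K' ⊕ ipad = 96 78 a9 f2 12; K' ⊕ opad = fc 12 c3 98 78.
m1: inner = H(96 78 a9 f2 12 48 48 87) = 99 39; tag = H(fc 12 c3 98 78 99 39) = 7043 ← matches
m2: inner = H(96 78 a9 f2 12 6b 76 64) = c7 39; tag = H(fc 12 c3 98 78 c7 39) = 7071
m3: inner = H(96 78 a9 f2 12 5a 72 47) = c3 0b; tag = H(fc 12 c3 98 78 c3 0b) = 426d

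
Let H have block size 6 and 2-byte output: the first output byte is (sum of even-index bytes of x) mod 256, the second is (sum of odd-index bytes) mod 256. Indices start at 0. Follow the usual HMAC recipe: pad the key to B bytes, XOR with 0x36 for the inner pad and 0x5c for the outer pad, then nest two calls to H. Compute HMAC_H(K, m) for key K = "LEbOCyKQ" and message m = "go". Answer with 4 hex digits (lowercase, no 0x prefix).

Key "LEbOCyKQ" = 4c 45 62 4f 43 79 4b 51 is 8 bytes > B = 6, so hash it first: H(key) = 3c 5e, then zero-pad to 6 bytes: K' = 3c 5e 00 00 00 00.
K' ⊕ ipad = 0a 68 36 36 36 36.  K' ⊕ opad = 60 02 5c 5c 5c 5c.
Inner input = (K'⊕ipad) ∥ m = 0a 68 36 36 36 36 ∥ 67 6f.
Inner hash: even-index sum = 221 mod 256 = 221; odd-index sum = 323 mod 256 = 67 → dd 43.
Outer input = (K'⊕opad) ∥ inner = 60 02 5c 5c 5c 5c ∥ dd 43.
Outer hash (tag): even-index sum = 501 mod 256 = 245; odd-index sum = 253 mod 256 = 253 → f5 fd.

f5fd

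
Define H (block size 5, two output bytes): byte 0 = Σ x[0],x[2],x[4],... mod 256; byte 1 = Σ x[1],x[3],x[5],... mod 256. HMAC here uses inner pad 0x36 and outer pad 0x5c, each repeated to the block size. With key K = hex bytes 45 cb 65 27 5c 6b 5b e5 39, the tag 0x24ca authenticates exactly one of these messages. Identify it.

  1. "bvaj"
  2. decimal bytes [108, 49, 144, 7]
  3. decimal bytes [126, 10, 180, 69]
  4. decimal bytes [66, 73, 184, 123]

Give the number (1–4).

2

Key hex bytes 45 cb 65 27 5c 6b 5b e5 39 is 9 bytes > B = 5, so hash it first: H(key) = 9a 42, then zero-pad to 5 bytes: K' = 9a 42 00 00 00.
K' ⊕ ipad = ac 74 36 36 36; K' ⊕ opad = c6 1e 5c 5c 5c.
m1: inner = H(ac 74 36 36 36 62 76 61 6a) = f8 6d; tag = H(c6 1e 5c 5c 5c f8 6d) = eb72
m2: inner = H(ac 74 36 36 36 6c 31 90 07) = 50 a6; tag = H(c6 1e 5c 5c 5c 50 a6) = 24ca ← matches
m3: inner = H(ac 74 36 36 36 7e 0a b4 45) = 67 dc; tag = H(c6 1e 5c 5c 5c 67 dc) = 5ae1
m4: inner = H(ac 74 36 36 36 42 49 b8 7b) = dc a4; tag = H(c6 1e 5c 5c 5c dc a4) = 2256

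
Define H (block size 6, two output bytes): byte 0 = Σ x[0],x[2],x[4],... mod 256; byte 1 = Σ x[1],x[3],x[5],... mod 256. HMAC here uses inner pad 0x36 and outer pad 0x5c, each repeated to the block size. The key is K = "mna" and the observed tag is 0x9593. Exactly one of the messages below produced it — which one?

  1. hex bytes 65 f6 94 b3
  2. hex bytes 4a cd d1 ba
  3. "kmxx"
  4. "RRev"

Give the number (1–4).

Key "mna" = 6d 6e 61 is 3 bytes ≤ B = 6; zero-pad to 6 bytes: K' = 6d 6e 61 00 00 00.
K' ⊕ ipad = 5b 58 57 36 36 36; K' ⊕ opad = 31 32 3d 5c 5c 5c.
m1: inner = H(5b 58 57 36 36 36 65 f6 94 b3) = e1 6d; tag = H(31 32 3d 5c 5c 5c e1 6d) = ab57
m2: inner = H(5b 58 57 36 36 36 4a cd d1 ba) = 03 4b; tag = H(31 32 3d 5c 5c 5c 03 4b) = cd35
m3: inner = H(5b 58 57 36 36 36 6b 6d 78 78) = cb a9; tag = H(31 32 3d 5c 5c 5c cb a9) = 9593 ← matches
m4: inner = H(5b 58 57 36 36 36 52 52 65 76) = 9f 8c; tag = H(31 32 3d 5c 5c 5c 9f 8c) = 6976

3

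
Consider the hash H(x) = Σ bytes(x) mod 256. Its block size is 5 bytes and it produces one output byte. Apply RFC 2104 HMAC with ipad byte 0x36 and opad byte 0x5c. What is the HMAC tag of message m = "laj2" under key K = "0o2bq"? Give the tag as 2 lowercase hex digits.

df

Key "0o2bq" = 30 6f 32 62 71 is exactly B = 5 bytes: K' = 30 6f 32 62 71.
K' ⊕ ipad = 06 59 04 54 47.  K' ⊕ opad = 6c 33 6e 3e 2d.
Inner input = (K'⊕ipad) ∥ m = 06 59 04 54 47 ∥ 6c 61 6a 32.
Inner hash: sum = 6+89+4+84+71+108+97+106+50 = 615; mod 256 = 103 → 67.
Outer input = (K'⊕opad) ∥ inner = 6c 33 6e 3e 2d ∥ 67.
Outer hash (tag): sum = 108+51+110+62+45+103 = 479; mod 256 = 223 → df.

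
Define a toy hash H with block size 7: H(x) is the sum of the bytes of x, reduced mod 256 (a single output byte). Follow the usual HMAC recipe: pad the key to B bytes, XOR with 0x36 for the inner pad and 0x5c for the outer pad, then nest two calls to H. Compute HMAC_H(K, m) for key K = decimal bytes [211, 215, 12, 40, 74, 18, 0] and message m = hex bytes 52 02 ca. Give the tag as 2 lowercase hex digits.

Key decimal bytes [211, 215, 12, 40, 74, 18, 0] = d3 d7 0c 28 4a 12 00 is exactly B = 7 bytes: K' = d3 d7 0c 28 4a 12 00.
K' ⊕ ipad = e5 e1 3a 1e 7c 24 36.  K' ⊕ opad = 8f 8b 50 74 16 4e 5c.
Inner input = (K'⊕ipad) ∥ m = e5 e1 3a 1e 7c 24 36 ∥ 52 02 ca.
Inner hash: sum = 229+225+58+30+124+36+54+82+2+202 = 1042; mod 256 = 18 → 12.
Outer input = (K'⊕opad) ∥ inner = 8f 8b 50 74 16 4e 5c ∥ 12.
Outer hash (tag): sum = 143+139+80+116+22+78+92+18 = 688; mod 256 = 176 → b0.

b0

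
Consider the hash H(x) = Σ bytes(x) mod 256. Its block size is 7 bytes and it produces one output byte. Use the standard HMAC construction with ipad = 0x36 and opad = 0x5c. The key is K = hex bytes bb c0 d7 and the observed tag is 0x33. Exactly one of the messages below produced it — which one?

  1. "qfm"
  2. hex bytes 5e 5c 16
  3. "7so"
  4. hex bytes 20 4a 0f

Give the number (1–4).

Key hex bytes bb c0 d7 is 3 bytes ≤ B = 7; zero-pad to 7 bytes: K' = bb c0 d7 00 00 00 00.
K' ⊕ ipad = 8d f6 e1 36 36 36 36; K' ⊕ opad = e7 9c 8b 5c 5c 5c 5c.
m1: inner = H(8d f6 e1 36 36 36 36 71 66 6d) = 80; tag = H(e7 9c 8b 5c 5c 5c 5c 80) = fe
m2: inner = H(8d f6 e1 36 36 36 36 5e 5c 16) = 0c; tag = H(e7 9c 8b 5c 5c 5c 5c 0c) = 8a
m3: inner = H(8d f6 e1 36 36 36 36 37 73 6f) = 55; tag = H(e7 9c 8b 5c 5c 5c 5c 55) = d3
m4: inner = H(8d f6 e1 36 36 36 36 20 4a 0f) = b5; tag = H(e7 9c 8b 5c 5c 5c 5c b5) = 33 ← matches

4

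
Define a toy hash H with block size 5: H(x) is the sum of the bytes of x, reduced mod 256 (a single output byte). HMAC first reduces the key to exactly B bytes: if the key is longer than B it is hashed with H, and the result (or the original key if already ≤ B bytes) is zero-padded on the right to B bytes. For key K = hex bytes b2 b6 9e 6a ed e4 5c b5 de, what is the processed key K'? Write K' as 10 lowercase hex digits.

|K| = 9 > B = 5, so first hash the key.
H(K): sum = 178+182+158+106+237+228+92+181+222 = 1584; mod 256 = 48 → 30.
Zero-pad H(K) = 30 to 5 bytes: K' = 30 00 00 00 00.

3000000000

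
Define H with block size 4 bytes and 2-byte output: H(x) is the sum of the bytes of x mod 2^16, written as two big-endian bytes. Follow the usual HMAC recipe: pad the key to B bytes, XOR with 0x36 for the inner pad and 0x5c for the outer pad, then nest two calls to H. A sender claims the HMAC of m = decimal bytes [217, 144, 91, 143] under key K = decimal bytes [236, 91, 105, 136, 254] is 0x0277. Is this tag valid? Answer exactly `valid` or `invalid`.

valid

Key decimal bytes [236, 91, 105, 136, 254] = ec 5b 69 88 fe is 5 bytes > B = 4, so hash it first: H(key) = 03 36, then zero-pad to 4 bytes: K' = 03 36 00 00.
K' ⊕ ipad = 35 00 36 36; K' ⊕ opad = 5f 6a 5c 5c.
Inner hash: sum = 53+0+54+54+217+144+91+143 = 756 → 02 f4.
Outer hash (recomputed tag): sum = 95+106+92+92+2+244 = 631 → 02 77.
Recomputed tag = 0277; claimed = 0277 → match.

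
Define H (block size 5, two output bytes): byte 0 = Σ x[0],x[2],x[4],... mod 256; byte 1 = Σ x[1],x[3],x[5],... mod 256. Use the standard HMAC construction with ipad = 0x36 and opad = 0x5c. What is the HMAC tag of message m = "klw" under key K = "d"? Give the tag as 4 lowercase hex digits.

Key "d" = 64 is 1 byte ≤ B = 5; zero-pad to 5 bytes: K' = 64 00 00 00 00.
K' ⊕ ipad = 52 36 36 36 36.  K' ⊕ opad = 38 5c 5c 5c 5c.
Inner input = (K'⊕ipad) ∥ m = 52 36 36 36 36 ∥ 6b 6c 77.
Inner hash: even-index sum = 298 mod 256 = 42; odd-index sum = 334 mod 256 = 78 → 2a 4e.
Outer input = (K'⊕opad) ∥ inner = 38 5c 5c 5c 5c ∥ 2a 4e.
Outer hash (tag): even-index sum = 318 mod 256 = 62; odd-index sum = 226 mod 256 = 226 → 3e e2.

3ee2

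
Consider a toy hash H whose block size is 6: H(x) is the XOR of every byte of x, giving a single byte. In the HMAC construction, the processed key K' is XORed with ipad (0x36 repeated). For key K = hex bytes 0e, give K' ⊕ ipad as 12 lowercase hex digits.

383636363636

Key hex bytes 0e is 1 byte ≤ B = 6; zero-pad to 6 bytes: K' = 0e 00 00 00 00 00.
XOR each byte with 0x36: 0e⊕36=38, 00⊕36=36, 00⊕36=36, 00⊕36=36, 00⊕36=36, 00⊕36=36.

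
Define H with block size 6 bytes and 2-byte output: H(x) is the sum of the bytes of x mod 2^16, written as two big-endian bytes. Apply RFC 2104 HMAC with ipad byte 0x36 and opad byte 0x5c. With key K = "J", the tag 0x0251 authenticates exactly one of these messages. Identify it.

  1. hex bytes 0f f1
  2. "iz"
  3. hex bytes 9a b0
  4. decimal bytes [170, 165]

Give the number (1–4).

2

Key "J" = 4a is 1 byte ≤ B = 6; zero-pad to 6 bytes: K' = 4a 00 00 00 00 00.
K' ⊕ ipad = 7c 36 36 36 36 36; K' ⊕ opad = 16 5c 5c 5c 5c 5c.
m1: inner = H(7c 36 36 36 36 36 0f f1) = 02 8a; tag = H(16 5c 5c 5c 5c 5c 02 8a) = 026e
m2: inner = H(7c 36 36 36 36 36 69 7a) = 02 6d; tag = H(16 5c 5c 5c 5c 5c 02 6d) = 0251 ← matches
m3: inner = H(7c 36 36 36 36 36 9a b0) = 02 d4; tag = H(16 5c 5c 5c 5c 5c 02 d4) = 02b8
m4: inner = H(7c 36 36 36 36 36 aa a5) = 02 d9; tag = H(16 5c 5c 5c 5c 5c 02 d9) = 02bd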